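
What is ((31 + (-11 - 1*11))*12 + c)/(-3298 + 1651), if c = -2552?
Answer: 2444/1647 ≈ 1.4839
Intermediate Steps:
((31 + (-11 - 1*11))*12 + c)/(-3298 + 1651) = ((31 + (-11 - 1*11))*12 - 2552)/(-3298 + 1651) = ((31 + (-11 - 11))*12 - 2552)/(-1647) = ((31 - 22)*12 - 2552)*(-1/1647) = (9*12 - 2552)*(-1/1647) = (108 - 2552)*(-1/1647) = -2444*(-1/1647) = 2444/1647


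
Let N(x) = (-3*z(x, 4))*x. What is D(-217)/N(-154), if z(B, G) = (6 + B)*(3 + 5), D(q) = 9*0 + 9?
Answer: -3/182336 ≈ -1.6453e-5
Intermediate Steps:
D(q) = 9 (D(q) = 0 + 9 = 9)
z(B, G) = 48 + 8*B (z(B, G) = (6 + B)*8 = 48 + 8*B)
N(x) = x*(-144 - 24*x) (N(x) = (-3*(48 + 8*x))*x = (-144 - 24*x)*x = x*(-144 - 24*x))
D(-217)/N(-154) = 9/((-24*(-154)*(6 - 154))) = 9/((-24*(-154)*(-148))) = 9/(-547008) = 9*(-1/547008) = -3/182336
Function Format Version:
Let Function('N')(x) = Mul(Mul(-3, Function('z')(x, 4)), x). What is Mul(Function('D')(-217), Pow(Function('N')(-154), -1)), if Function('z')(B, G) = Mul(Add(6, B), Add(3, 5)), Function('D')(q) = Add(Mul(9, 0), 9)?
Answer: Rational(-3, 182336) ≈ -1.6453e-5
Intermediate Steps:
Function('D')(q) = 9 (Function('D')(q) = Add(0, 9) = 9)
Function('z')(B, G) = Add(48, Mul(8, B)) (Function('z')(B, G) = Mul(Add(6, B), 8) = Add(48, Mul(8, B)))
Function('N')(x) = Mul(x, Add(-144, Mul(-24, x))) (Function('N')(x) = Mul(Mul(-3, Add(48, Mul(8, x))), x) = Mul(Add(-144, Mul(-24, x)), x) = Mul(x, Add(-144, Mul(-24, x))))
Mul(Function('D')(-217), Pow(Function('N')(-154), -1)) = Mul(9, Pow(Mul(-24, -154, Add(6, -154)), -1)) = Mul(9, Pow(Mul(-24, -154, -148), -1)) = Mul(9, Pow(-547008, -1)) = Mul(9, Rational(-1, 547008)) = Rational(-3, 182336)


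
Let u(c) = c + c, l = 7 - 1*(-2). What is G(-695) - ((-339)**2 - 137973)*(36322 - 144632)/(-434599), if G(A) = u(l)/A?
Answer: 1735241850618/302046305 ≈ 5745.0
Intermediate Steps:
l = 9 (l = 7 + 2 = 9)
u(c) = 2*c
G(A) = 18/A (G(A) = (2*9)/A = 18/A)
G(-695) - ((-339)**2 - 137973)*(36322 - 144632)/(-434599) = 18/(-695) - ((-339)**2 - 137973)*(36322 - 144632)/(-434599) = 18*(-1/695) - (114921 - 137973)*(-108310)*(-1)/434599 = -18/695 - (-23052*(-108310))*(-1)/434599 = -18/695 - 2496762120*(-1)/434599 = -18/695 - 1*(-2496762120/434599) = -18/695 + 2496762120/434599 = 1735241850618/302046305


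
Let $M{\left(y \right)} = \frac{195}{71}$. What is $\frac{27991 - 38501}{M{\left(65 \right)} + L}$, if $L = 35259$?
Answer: $- \frac{373105}{1251792} \approx -0.29806$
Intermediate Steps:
$M{\left(y \right)} = \frac{195}{71}$ ($M{\left(y \right)} = 195 \cdot \frac{1}{71} = \frac{195}{71}$)
$\frac{27991 - 38501}{M{\left(65 \right)} + L} = \frac{27991 - 38501}{\frac{195}{71} + 35259} = - \frac{10510}{\frac{2503584}{71}} = \left(-10510\right) \frac{71}{2503584} = - \frac{373105}{1251792}$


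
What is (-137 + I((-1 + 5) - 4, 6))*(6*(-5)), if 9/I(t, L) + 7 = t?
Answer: 29040/7 ≈ 4148.6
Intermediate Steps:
I(t, L) = 9/(-7 + t)
(-137 + I((-1 + 5) - 4, 6))*(6*(-5)) = (-137 + 9/(-7 + ((-1 + 5) - 4)))*(6*(-5)) = (-137 + 9/(-7 + (4 - 4)))*(-30) = (-137 + 9/(-7 + 0))*(-30) = (-137 + 9/(-7))*(-30) = (-137 + 9*(-1/7))*(-30) = (-137 - 9/7)*(-30) = -968/7*(-30) = 29040/7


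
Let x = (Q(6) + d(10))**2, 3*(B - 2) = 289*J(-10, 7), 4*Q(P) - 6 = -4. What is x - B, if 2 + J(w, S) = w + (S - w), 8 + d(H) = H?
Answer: -5729/12 ≈ -477.42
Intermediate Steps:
d(H) = -8 + H
Q(P) = 1/2 (Q(P) = 3/2 + (1/4)*(-4) = 3/2 - 1 = 1/2)
J(w, S) = -2 + S (J(w, S) = -2 + (w + (S - w)) = -2 + S)
B = 1451/3 (B = 2 + (289*(-2 + 7))/3 = 2 + (289*5)/3 = 2 + (1/3)*1445 = 2 + 1445/3 = 1451/3 ≈ 483.67)
x = 25/4 (x = (1/2 + (-8 + 10))**2 = (1/2 + 2)**2 = (5/2)**2 = 25/4 ≈ 6.2500)
x - B = 25/4 - 1*1451/3 = 25/4 - 1451/3 = -5729/12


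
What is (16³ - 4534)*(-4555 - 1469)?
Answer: 2638512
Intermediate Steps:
(16³ - 4534)*(-4555 - 1469) = (4096 - 4534)*(-6024) = -438*(-6024) = 2638512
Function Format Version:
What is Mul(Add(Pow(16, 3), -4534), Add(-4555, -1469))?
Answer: 2638512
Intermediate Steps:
Mul(Add(Pow(16, 3), -4534), Add(-4555, -1469)) = Mul(Add(4096, -4534), -6024) = Mul(-438, -6024) = 2638512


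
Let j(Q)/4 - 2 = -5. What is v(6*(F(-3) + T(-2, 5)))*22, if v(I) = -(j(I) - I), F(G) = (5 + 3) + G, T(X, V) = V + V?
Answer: 2244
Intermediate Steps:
T(X, V) = 2*V
j(Q) = -12 (j(Q) = 8 + 4*(-5) = 8 - 20 = -12)
F(G) = 8 + G
v(I) = 12 + I (v(I) = -(-12 - I) = 12 + I)
v(6*(F(-3) + T(-2, 5)))*22 = (12 + 6*((8 - 3) + 2*5))*22 = (12 + 6*(5 + 10))*22 = (12 + 6*15)*22 = (12 + 90)*22 = 102*22 = 2244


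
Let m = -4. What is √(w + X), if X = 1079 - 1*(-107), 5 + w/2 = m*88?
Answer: 2*√118 ≈ 21.726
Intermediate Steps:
w = -714 (w = -10 + 2*(-4*88) = -10 + 2*(-352) = -10 - 704 = -714)
X = 1186 (X = 1079 + 107 = 1186)
√(w + X) = √(-714 + 1186) = √472 = 2*√118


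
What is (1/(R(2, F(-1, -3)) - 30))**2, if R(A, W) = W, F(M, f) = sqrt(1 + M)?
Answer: 1/900 ≈ 0.0011111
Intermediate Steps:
(1/(R(2, F(-1, -3)) - 30))**2 = (1/(sqrt(1 - 1) - 30))**2 = (1/(sqrt(0) - 30))**2 = (1/(0 - 30))**2 = (1/(-30))**2 = (-1/30)**2 = 1/900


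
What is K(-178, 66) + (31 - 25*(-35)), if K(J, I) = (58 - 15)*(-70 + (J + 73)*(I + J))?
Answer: 503576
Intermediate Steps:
K(J, I) = -3010 + 43*(73 + J)*(I + J) (K(J, I) = 43*(-70 + (73 + J)*(I + J)) = -3010 + 43*(73 + J)*(I + J))
K(-178, 66) + (31 - 25*(-35)) = (-3010 + 43*(-178)² + 3139*66 + 3139*(-178) + 43*66*(-178)) + (31 - 25*(-35)) = (-3010 + 43*31684 + 207174 - 558742 - 505164) + (31 + 875) = (-3010 + 1362412 + 207174 - 558742 - 505164) + 906 = 502670 + 906 = 503576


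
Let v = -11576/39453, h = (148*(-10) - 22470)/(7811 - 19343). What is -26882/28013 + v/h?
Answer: -4856727308386/4411577581925 ≈ -1.1009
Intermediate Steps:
h = 11975/5766 (h = (-1480 - 22470)/(-11532) = -23950*(-1/11532) = 11975/5766 ≈ 2.0768)
v = -11576/39453 (v = -11576*1/39453 = -11576/39453 ≈ -0.29341)
-26882/28013 + v/h = -26882/28013 - 11576/(39453*11975/5766) = -26882*1/28013 - 11576/39453*5766/11975 = -26882/28013 - 22249072/157483225 = -4856727308386/4411577581925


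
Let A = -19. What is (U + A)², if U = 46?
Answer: 729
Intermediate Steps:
(U + A)² = (46 - 19)² = 27² = 729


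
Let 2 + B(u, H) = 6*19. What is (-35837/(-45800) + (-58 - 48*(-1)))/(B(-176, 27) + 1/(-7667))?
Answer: -3236723721/39328597400 ≈ -0.082299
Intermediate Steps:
B(u, H) = 112 (B(u, H) = -2 + 6*19 = -2 + 114 = 112)
(-35837/(-45800) + (-58 - 48*(-1)))/(B(-176, 27) + 1/(-7667)) = (-35837/(-45800) + (-58 - 48*(-1)))/(112 + 1/(-7667)) = (-35837*(-1/45800) + (-58 + 48))/(112 - 1/7667) = (35837/45800 - 10)/(858703/7667) = -422163/45800*7667/858703 = -3236723721/39328597400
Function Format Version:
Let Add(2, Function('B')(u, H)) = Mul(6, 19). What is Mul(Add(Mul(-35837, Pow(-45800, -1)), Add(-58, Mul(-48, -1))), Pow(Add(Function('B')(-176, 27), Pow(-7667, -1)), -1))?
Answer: Rational(-3236723721, 39328597400) ≈ -0.082299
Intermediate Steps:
Function('B')(u, H) = 112 (Function('B')(u, H) = Add(-2, Mul(6, 19)) = Add(-2, 114) = 112)
Mul(Add(Mul(-35837, Pow(-45800, -1)), Add(-58, Mul(-48, -1))), Pow(Add(Function('B')(-176, 27), Pow(-7667, -1)), -1)) = Mul(Add(Mul(-35837, Pow(-45800, -1)), Add(-58, Mul(-48, -1))), Pow(Add(112, Pow(-7667, -1)), -1)) = Mul(Add(Mul(-35837, Rational(-1, 45800)), Add(-58, 48)), Pow(Add(112, Rational(-1, 7667)), -1)) = Mul(Add(Rational(35837, 45800), -10), Pow(Rational(858703, 7667), -1)) = Mul(Rational(-422163, 45800), Rational(7667, 858703)) = Rational(-3236723721, 39328597400)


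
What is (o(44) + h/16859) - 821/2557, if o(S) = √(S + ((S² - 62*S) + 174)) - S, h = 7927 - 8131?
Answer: -1911135239/43108463 + I*√574 ≈ -44.333 + 23.958*I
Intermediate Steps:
h = -204
o(S) = √(174 + S² - 61*S) - S (o(S) = √(S + (174 + S² - 62*S)) - S = √(174 + S² - 61*S) - S)
(o(44) + h/16859) - 821/2557 = ((√(174 + 44² - 61*44) - 1*44) - 204/16859) - 821/2557 = ((√(174 + 1936 - 2684) - 44) - 204*1/16859) - 821*1/2557 = ((√(-574) - 44) - 204/16859) - 821/2557 = ((I*√574 - 44) - 204/16859) - 821/2557 = ((-44 + I*√574) - 204/16859) - 821/2557 = (-742000/16859 + I*√574) - 821/2557 = -1911135239/43108463 + I*√574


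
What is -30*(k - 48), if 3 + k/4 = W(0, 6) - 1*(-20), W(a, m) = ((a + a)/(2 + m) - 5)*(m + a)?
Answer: 3000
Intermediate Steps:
W(a, m) = (-5 + 2*a/(2 + m))*(a + m) (W(a, m) = ((2*a)/(2 + m) - 5)*(a + m) = (2*a/(2 + m) - 5)*(a + m) = (-5 + 2*a/(2 + m))*(a + m))
k = -52 (k = -12 + 4*((-10*0 - 10*6 - 5*6**2 + 2*0**2 - 3*0*6)/(2 + 6) - 1*(-20)) = -12 + 4*((0 - 60 - 5*36 + 2*0 + 0)/8 + 20) = -12 + 4*((0 - 60 - 180 + 0 + 0)/8 + 20) = -12 + 4*((1/8)*(-240) + 20) = -12 + 4*(-30 + 20) = -12 + 4*(-10) = -12 - 40 = -52)
-30*(k - 48) = -30*(-52 - 48) = -30*(-100) = 3000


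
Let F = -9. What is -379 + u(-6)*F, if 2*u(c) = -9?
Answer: -677/2 ≈ -338.50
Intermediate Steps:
u(c) = -9/2 (u(c) = (½)*(-9) = -9/2)
-379 + u(-6)*F = -379 - 9/2*(-9) = -379 + 81/2 = -677/2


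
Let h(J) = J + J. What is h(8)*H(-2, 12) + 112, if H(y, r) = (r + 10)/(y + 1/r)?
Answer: -1648/23 ≈ -71.652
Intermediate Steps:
h(J) = 2*J
H(y, r) = (10 + r)/(y + 1/r)
h(8)*H(-2, 12) + 112 = (2*8)*(12*(10 + 12)/(1 + 12*(-2))) + 112 = 16*(12*22/(1 - 24)) + 112 = 16*(12*22/(-23)) + 112 = 16*(12*(-1/23)*22) + 112 = 16*(-264/23) + 112 = -4224/23 + 112 = -1648/23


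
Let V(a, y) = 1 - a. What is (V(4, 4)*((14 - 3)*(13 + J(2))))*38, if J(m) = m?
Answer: -18810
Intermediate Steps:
(V(4, 4)*((14 - 3)*(13 + J(2))))*38 = ((1 - 1*4)*((14 - 3)*(13 + 2)))*38 = ((1 - 4)*(11*15))*38 = -3*165*38 = -495*38 = -18810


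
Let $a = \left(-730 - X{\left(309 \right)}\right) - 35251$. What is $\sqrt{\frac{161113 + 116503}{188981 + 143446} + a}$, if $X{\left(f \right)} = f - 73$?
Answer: $\frac{i \sqrt{4002165457931361}}{332427} \approx 190.31 i$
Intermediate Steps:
$X{\left(f \right)} = -73 + f$
$a = -36217$ ($a = \left(-730 - \left(-73 + 309\right)\right) - 35251 = \left(-730 - 236\right) - 35251 = -966 - 35251 = -36217$)
$\sqrt{\frac{161113 + 116503}{188981 + 143446} + a} = \sqrt{\frac{161113 + 116503}{188981 + 143446} - 36217} = \sqrt{\frac{277616}{332427} - 36217} = \sqrt{- \frac{12039231043}{332427}} = \frac{i \sqrt{4002165457931361}}{332427}$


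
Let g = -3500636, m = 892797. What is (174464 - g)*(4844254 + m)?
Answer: 21084236130100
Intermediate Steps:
(174464 - g)*(4844254 + m) = (174464 - 1*(-3500636))*(4844254 + 892797) = (174464 + 3500636)*5737051 = 3675100*5737051 = 21084236130100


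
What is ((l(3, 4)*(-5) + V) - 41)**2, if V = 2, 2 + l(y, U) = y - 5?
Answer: 361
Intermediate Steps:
l(y, U) = -7 + y (l(y, U) = -2 + (y - 5) = -2 + (-5 + y) = -7 + y)
((l(3, 4)*(-5) + V) - 41)**2 = (((-7 + 3)*(-5) + 2) - 41)**2 = ((-4*(-5) + 2) - 41)**2 = ((20 + 2) - 41)**2 = (22 - 41)**2 = (-19)**2 = 361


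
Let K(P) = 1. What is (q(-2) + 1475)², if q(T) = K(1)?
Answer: 2178576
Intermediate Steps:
q(T) = 1
(q(-2) + 1475)² = (1 + 1475)² = 1476² = 2178576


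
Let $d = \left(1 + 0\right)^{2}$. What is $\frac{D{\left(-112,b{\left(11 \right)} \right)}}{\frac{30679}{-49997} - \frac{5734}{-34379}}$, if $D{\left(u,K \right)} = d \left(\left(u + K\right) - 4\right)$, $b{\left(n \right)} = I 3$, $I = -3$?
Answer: $\frac{214855857875}{768030543} \approx 279.75$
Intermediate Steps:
$d = 1$ ($d = 1^{2} = 1$)
$b{\left(n \right)} = -9$ ($b{\left(n \right)} = \left(-3\right) 3 = -9$)
$D{\left(u,K \right)} = -4 + K + u$ ($D{\left(u,K \right)} = 1 \left(\left(u + K\right) - 4\right) = 1 \left(\left(K + u\right) - 4\right) = 1 \left(-4 + K + u\right) = -4 + K + u$)
$\frac{D{\left(-112,b{\left(11 \right)} \right)}}{\frac{30679}{-49997} - \frac{5734}{-34379}} = \frac{-4 - 9 - 112}{\frac{30679}{-49997} - \frac{5734}{-34379}} = - \frac{125}{30679 \left(- \frac{1}{49997}\right) - - \frac{5734}{34379}} = - \frac{125}{- \frac{30679}{49997} + \frac{5734}{34379}} = - \frac{125}{- \frac{768030543}{1718846863}} = \left(-125\right) \left(- \frac{1718846863}{768030543}\right) = \frac{214855857875}{768030543}$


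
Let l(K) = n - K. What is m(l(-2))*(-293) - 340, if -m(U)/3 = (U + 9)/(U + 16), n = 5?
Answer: 6244/23 ≈ 271.48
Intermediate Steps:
l(K) = 5 - K
m(U) = -3*(9 + U)/(16 + U) (m(U) = -3*(U + 9)/(U + 16) = -3*(9 + U)/(16 + U))
m(l(-2))*(-293) - 340 = (3*(-9 - (5 - 1*(-2)))/(16 + (5 - 1*(-2))))*(-293) - 340 = (3*(-9 - (5 + 2))/(16 + (5 + 2)))*(-293) - 340 = (3*(-9 - 1*7)/(16 + 7))*(-293) - 340 = (3*(-9 - 7)/23)*(-293) - 340 = (3*(1/23)*(-16))*(-293) - 340 = -48/23*(-293) - 340 = 14064/23 - 340 = 6244/23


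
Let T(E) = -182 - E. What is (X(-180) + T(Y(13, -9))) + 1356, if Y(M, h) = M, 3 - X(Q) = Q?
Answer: 1344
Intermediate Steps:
X(Q) = 3 - Q
(X(-180) + T(Y(13, -9))) + 1356 = ((3 - 1*(-180)) + (-182 - 1*13)) + 1356 = ((3 + 180) + (-182 - 13)) + 1356 = (183 - 195) + 1356 = -12 + 1356 = 1344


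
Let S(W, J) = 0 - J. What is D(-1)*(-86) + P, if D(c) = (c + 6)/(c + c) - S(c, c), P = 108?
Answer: 409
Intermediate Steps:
S(W, J) = -J
D(c) = c + (6 + c)/(2*c) (D(c) = (c + 6)/(c + c) - (-1)*c = (6 + c)/((2*c)) + c = (6 + c)*(1/(2*c)) + c = (6 + c)/(2*c) + c = c + (6 + c)/(2*c))
D(-1)*(-86) + P = (½ - 1 + 3/(-1))*(-86) + 108 = (½ - 1 + 3*(-1))*(-86) + 108 = (½ - 1 - 3)*(-86) + 108 = -7/2*(-86) + 108 = 301 + 108 = 409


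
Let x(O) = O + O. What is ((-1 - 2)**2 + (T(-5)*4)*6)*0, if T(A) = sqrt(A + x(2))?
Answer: 0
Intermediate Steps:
x(O) = 2*O
T(A) = sqrt(4 + A) (T(A) = sqrt(A + 2*2) = sqrt(A + 4) = sqrt(4 + A))
((-1 - 2)**2 + (T(-5)*4)*6)*0 = ((-1 - 2)**2 + (sqrt(4 - 5)*4)*6)*0 = ((-3)**2 + (sqrt(-1)*4)*6)*0 = (9 + (I*4)*6)*0 = (9 + (4*I)*6)*0 = (9 + 24*I)*0 = 0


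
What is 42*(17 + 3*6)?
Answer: 1470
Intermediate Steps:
42*(17 + 3*6) = 42*(17 + 18) = 42*35 = 1470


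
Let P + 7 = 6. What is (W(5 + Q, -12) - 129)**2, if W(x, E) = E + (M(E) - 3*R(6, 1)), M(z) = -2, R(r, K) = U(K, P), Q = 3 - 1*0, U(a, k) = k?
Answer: 19600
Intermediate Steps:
P = -1 (P = -7 + 6 = -1)
Q = 3 (Q = 3 + 0 = 3)
R(r, K) = -1
W(x, E) = 1 + E (W(x, E) = E + (-2 - 3*(-1)) = E + (-2 + 3) = E + 1 = 1 + E)
(W(5 + Q, -12) - 129)**2 = ((1 - 12) - 129)**2 = (-11 - 129)**2 = (-140)**2 = 19600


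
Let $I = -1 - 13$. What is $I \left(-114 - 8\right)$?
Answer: $1708$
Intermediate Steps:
$I = -14$ ($I = -1 - 13 = -14$)
$I \left(-114 - 8\right) = - 14 \left(-114 - 8\right) = \left(-14\right) \left(-122\right) = 1708$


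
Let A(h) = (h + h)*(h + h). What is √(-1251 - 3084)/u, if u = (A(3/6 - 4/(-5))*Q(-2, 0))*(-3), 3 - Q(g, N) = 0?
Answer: -425*I*√15/1521 ≈ -1.0822*I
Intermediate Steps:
Q(g, N) = 3 (Q(g, N) = 3 - 1*0 = 3 + 0 = 3)
A(h) = 4*h² (A(h) = (2*h)*(2*h) = 4*h²)
u = -1521/25 (u = ((4*(3/6 - 4/(-5))²)*3)*(-3) = ((4*(3*(⅙) - 4*(-⅕))²)*3)*(-3) = ((4*(½ + ⅘)²)*3)*(-3) = ((4*(13/10)²)*3)*(-3) = ((4*(169/100))*3)*(-3) = ((169/25)*3)*(-3) = (507/25)*(-3) = -1521/25 ≈ -60.840)
√(-1251 - 3084)/u = √(-1251 - 3084)/(-1521/25) = √(-4335)*(-25/1521) = (17*I*√15)*(-25/1521) = -425*I*√15/1521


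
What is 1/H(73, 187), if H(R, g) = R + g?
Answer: 1/260 ≈ 0.0038462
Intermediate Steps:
1/H(73, 187) = 1/(73 + 187) = 1/260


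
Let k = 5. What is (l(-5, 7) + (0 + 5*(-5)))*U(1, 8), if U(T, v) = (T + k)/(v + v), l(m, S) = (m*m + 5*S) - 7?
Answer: 21/2 ≈ 10.500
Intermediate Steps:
l(m, S) = -7 + m² + 5*S (l(m, S) = (m² + 5*S) - 7 = -7 + m² + 5*S)
U(T, v) = (5 + T)/(2*v) (U(T, v) = (T + 5)/(v + v) = (5 + T)/((2*v)) = (5 + T)*(1/(2*v)) = (5 + T)/(2*v))
(l(-5, 7) + (0 + 5*(-5)))*U(1, 8) = ((-7 + (-5)² + 5*7) + (0 + 5*(-5)))*((½)*(5 + 1)/8) = ((-7 + 25 + 35) + (0 - 25))*((½)*(⅛)*6) = (53 - 25)*(3/8) = 28*(3/8) = 21/2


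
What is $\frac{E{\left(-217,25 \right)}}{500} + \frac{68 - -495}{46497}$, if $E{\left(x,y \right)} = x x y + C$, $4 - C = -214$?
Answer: $\frac{54747848671}{23248500} \approx 2354.9$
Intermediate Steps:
$C = 218$ ($C = 4 - -214 = 4 + 214 = 218$)
$E{\left(x,y \right)} = 218 + y x^{2}$ ($E{\left(x,y \right)} = x x y + 218 = x^{2} y + 218 = y x^{2} + 218 = 218 + y x^{2}$)
$\frac{E{\left(-217,25 \right)}}{500} + \frac{68 - -495}{46497} = \frac{218 + 25 \left(-217\right)^{2}}{500} + \frac{68 - -495}{46497} = \left(218 + 25 \cdot 47089\right) \frac{1}{500} + \left(68 + 495\right) \frac{1}{46497} = \left(218 + 1177225\right) \frac{1}{500} + 563 \cdot \frac{1}{46497} = 1177443 \cdot \frac{1}{500} + \frac{563}{46497} = \frac{1177443}{500} + \frac{563}{46497} = \frac{54747848671}{23248500}$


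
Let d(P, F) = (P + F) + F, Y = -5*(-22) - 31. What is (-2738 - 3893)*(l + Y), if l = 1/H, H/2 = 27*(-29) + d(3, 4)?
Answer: -808816225/1544 ≈ -5.2384e+5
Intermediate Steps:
Y = 79 (Y = 110 - 31 = 79)
d(P, F) = P + 2*F (d(P, F) = (F + P) + F = P + 2*F)
H = -1544 (H = 2*(27*(-29) + (3 + 2*4)) = 2*(-783 + (3 + 8)) = 2*(-783 + 11) = 2*(-772) = -1544)
l = -1/1544 (l = 1/(-1544) = -1/1544 ≈ -0.00064767)
(-2738 - 3893)*(l + Y) = (-2738 - 3893)*(-1/1544 + 79) = -6631*121975/1544 = -808816225/1544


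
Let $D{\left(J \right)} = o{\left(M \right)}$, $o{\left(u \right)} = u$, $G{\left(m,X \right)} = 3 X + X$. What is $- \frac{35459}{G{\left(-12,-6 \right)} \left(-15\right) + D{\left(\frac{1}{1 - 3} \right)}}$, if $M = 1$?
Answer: $- \frac{35459}{361} \approx -98.224$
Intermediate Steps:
$G{\left(m,X \right)} = 4 X$
$D{\left(J \right)} = 1$
$- \frac{35459}{G{\left(-12,-6 \right)} \left(-15\right) + D{\left(\frac{1}{1 - 3} \right)}} = - \frac{35459}{4 \left(-6\right) \left(-15\right) + 1} = - \frac{35459}{\left(-24\right) \left(-15\right) + 1} = - \frac{35459}{360 + 1} = - \frac{35459}{361}$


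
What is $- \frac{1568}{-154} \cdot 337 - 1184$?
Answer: $\frac{24720}{11} \approx 2247.3$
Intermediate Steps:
$- \frac{1568}{-154} \cdot 337 - 1184 = \left(-1568\right) \left(- \frac{1}{154}\right) 337 - 1184 = \frac{112}{11} \cdot 337 - 1184 = \frac{37744}{11} - 1184 = \frac{24720}{11}$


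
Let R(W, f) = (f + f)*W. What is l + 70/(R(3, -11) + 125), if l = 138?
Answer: 8212/59 ≈ 139.19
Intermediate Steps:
R(W, f) = 2*W*f (R(W, f) = (2*f)*W = 2*W*f)
l + 70/(R(3, -11) + 125) = 138 + 70/(2*3*(-11) + 125) = 138 + 70/(-66 + 125) = 138 + 70/59 = 8212/59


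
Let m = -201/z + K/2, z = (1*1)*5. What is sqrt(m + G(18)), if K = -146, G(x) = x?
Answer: 2*I*sqrt(595)/5 ≈ 9.757*I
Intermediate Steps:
z = 5 (z = 1*5 = 5)
m = -566/5 (m = -201/5 - 146/2 = -201*1/5 - 146*1/2 = -201/5 - 73 = -566/5 ≈ -113.20)
sqrt(m + G(18)) = sqrt(-566/5 + 18) = sqrt(-476/5) = 2*I*sqrt(595)/5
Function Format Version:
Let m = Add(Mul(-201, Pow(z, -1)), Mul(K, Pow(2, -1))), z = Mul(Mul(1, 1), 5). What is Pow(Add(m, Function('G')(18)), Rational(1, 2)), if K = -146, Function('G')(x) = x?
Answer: Mul(Rational(2, 5), I, Pow(595, Rational(1, 2))) ≈ Mul(9.7570, I)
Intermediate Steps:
z = 5 (z = Mul(1, 5) = 5)
m = Rational(-566, 5) (m = Add(Mul(-201, Pow(5, -1)), Mul(-146, Pow(2, -1))) = Add(Mul(-201, Rational(1, 5)), Mul(-146, Rational(1, 2))) = Add(Rational(-201, 5), -73) = Rational(-566, 5) ≈ -113.20)
Pow(Add(m, Function('G')(18)), Rational(1, 2)) = Pow(Add(Rational(-566, 5), 18), Rational(1, 2)) = Pow(Rational(-476, 5), Rational(1, 2)) = Mul(Rational(2, 5), I, Pow(595, Rational(1, 2)))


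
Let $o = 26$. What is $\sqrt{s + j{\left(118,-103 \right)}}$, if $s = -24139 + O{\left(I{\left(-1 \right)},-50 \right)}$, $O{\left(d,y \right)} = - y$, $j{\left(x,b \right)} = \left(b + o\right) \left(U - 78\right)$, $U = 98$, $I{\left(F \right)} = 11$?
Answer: $i \sqrt{25629} \approx 160.09 i$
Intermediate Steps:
$j{\left(x,b \right)} = 520 + 20 b$ ($j{\left(x,b \right)} = \left(b + 26\right) \left(98 - 78\right) = \left(26 + b\right) 20 = 520 + 20 b$)
$s = -24089$ ($s = -24139 - -50 = -24139 + 50 = -24089$)
$\sqrt{s + j{\left(118,-103 \right)}} = \sqrt{-24089 + \left(520 + 20 \left(-103\right)\right)} = \sqrt{-24089 + \left(520 - 2060\right)} = \sqrt{-24089 - 1540} = \sqrt{-25629} = i \sqrt{25629}$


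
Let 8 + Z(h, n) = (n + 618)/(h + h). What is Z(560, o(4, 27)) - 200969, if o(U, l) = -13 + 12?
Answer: -225093623/1120 ≈ -2.0098e+5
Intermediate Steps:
o(U, l) = -1
Z(h, n) = -8 + (618 + n)/(2*h) (Z(h, n) = -8 + (n + 618)/(h + h) = -8 + (618 + n)/((2*h)) = -8 + (618 + n)*(1/(2*h)) = -8 + (618 + n)/(2*h))
Z(560, o(4, 27)) - 200969 = (1/2)*(618 - 1 - 16*560)/560 - 200969 = (1/2)*(1/560)*(618 - 1 - 8960) - 200969 = (1/2)*(1/560)*(-8343) - 200969 = -8343/1120 - 200969 = -225093623/1120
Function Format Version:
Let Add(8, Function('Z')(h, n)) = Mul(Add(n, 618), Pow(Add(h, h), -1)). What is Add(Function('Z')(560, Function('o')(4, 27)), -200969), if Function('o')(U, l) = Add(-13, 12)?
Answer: Rational(-225093623, 1120) ≈ -2.0098e+5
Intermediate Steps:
Function('o')(U, l) = -1
Function('Z')(h, n) = Add(-8, Mul(Rational(1, 2), Pow(h, -1), Add(618, n))) (Function('Z')(h, n) = Add(-8, Mul(Add(n, 618), Pow(Add(h, h), -1))) = Add(-8, Mul(Add(618, n), Pow(Mul(2, h), -1))) = Add(-8, Mul(Add(618, n), Mul(Rational(1, 2), Pow(h, -1)))) = Add(-8, Mul(Rational(1, 2), Pow(h, -1), Add(618, n))))
Add(Function('Z')(560, Function('o')(4, 27)), -200969) = Add(Mul(Rational(1, 2), Pow(560, -1), Add(618, -1, Mul(-16, 560))), -200969) = Add(Mul(Rational(1, 2), Rational(1, 560), Add(618, -1, -8960)), -200969) = Add(Mul(Rational(1, 2), Rational(1, 560), -8343), -200969) = Add(Rational(-8343, 1120), -200969) = Rational(-225093623, 1120)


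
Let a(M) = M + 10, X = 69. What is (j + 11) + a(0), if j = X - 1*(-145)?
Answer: 235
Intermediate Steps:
a(M) = 10 + M
j = 214 (j = 69 - 1*(-145) = 69 + 145 = 214)
(j + 11) + a(0) = (214 + 11) + (10 + 0) = 225 + 10 = 235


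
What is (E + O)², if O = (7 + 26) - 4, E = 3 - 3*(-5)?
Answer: 2209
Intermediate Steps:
E = 18 (E = 3 + 15 = 18)
O = 29 (O = 33 - 4 = 29)
(E + O)² = (18 + 29)² = 47² = 2209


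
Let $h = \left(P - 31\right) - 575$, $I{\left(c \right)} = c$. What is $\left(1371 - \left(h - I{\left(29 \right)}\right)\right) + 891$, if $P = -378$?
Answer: $3275$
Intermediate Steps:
$h = -984$ ($h = \left(-378 - 31\right) - 575 = -409 - 575 = -984$)
$\left(1371 - \left(h - I{\left(29 \right)}\right)\right) + 891 = \left(1371 + \left(29 - -984\right)\right) + 891 = \left(1371 + \left(29 + 984\right)\right) + 891 = \left(1371 + 1013\right) + 891 = 2384 + 891 = 3275$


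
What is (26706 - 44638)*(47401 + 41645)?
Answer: -1596772872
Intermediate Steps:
(26706 - 44638)*(47401 + 41645) = -17932*89046 = -1596772872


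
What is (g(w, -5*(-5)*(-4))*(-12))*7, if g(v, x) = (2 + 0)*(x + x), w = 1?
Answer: 33600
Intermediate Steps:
g(v, x) = 4*x (g(v, x) = 2*(2*x) = 4*x)
(g(w, -5*(-5)*(-4))*(-12))*7 = ((4*(-5*(-5)*(-4)))*(-12))*7 = ((4*(25*(-4)))*(-12))*7 = ((4*(-100))*(-12))*7 = -400*(-12)*7 = 4800*7 = 33600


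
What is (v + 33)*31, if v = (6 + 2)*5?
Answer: 2263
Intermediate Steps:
v = 40 (v = 8*5 = 40)
(v + 33)*31 = (40 + 33)*31 = 73*31 = 2263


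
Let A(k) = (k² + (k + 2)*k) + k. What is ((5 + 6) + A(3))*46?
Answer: 1748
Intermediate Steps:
A(k) = k + k² + k*(2 + k) (A(k) = (k² + (2 + k)*k) + k = (k² + k*(2 + k)) + k = k + k² + k*(2 + k))
((5 + 6) + A(3))*46 = ((5 + 6) + 3*(3 + 2*3))*46 = (11 + 3*(3 + 6))*46 = (11 + 3*9)*46 = (11 + 27)*46 = 38*46 = 1748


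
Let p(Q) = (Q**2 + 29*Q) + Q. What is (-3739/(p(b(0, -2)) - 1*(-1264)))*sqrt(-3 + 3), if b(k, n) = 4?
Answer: 0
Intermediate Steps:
p(Q) = Q**2 + 30*Q
(-3739/(p(b(0, -2)) - 1*(-1264)))*sqrt(-3 + 3) = (-3739/(4*(30 + 4) - 1*(-1264)))*sqrt(-3 + 3) = (-3739/(4*34 + 1264))*sqrt(0) = -3739/(136 + 1264)*0 = -3739/1400*0 = 0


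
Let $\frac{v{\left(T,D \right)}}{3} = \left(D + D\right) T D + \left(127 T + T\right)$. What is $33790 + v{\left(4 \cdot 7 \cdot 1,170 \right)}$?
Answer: $4899742$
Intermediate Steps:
$v{\left(T,D \right)} = 384 T + 6 T D^{2}$ ($v{\left(T,D \right)} = 3 \left(\left(D + D\right) T D + \left(127 T + T\right)\right) = 3 \left(2 D T D + 128 T\right) = 3 \left(2 T D^{2} + 128 T\right) = 3 \left(128 T + 2 T D^{2}\right) = 384 T + 6 T D^{2}$)
$33790 + v{\left(4 \cdot 7 \cdot 1,170 \right)} = 33790 + 6 \cdot 4 \cdot 7 \cdot 1 \left(64 + 170^{2}\right) = 33790 + 6 \cdot 28 \cdot 1 \left(64 + 28900\right) = 33790 + 6 \cdot 28 \cdot 28964 = 33790 + 4865952 = 4899742$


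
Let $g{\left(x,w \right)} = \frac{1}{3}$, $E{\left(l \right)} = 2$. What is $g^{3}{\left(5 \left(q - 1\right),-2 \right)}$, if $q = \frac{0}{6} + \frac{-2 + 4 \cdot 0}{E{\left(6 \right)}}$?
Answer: $\frac{1}{27} \approx 0.037037$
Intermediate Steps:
$q = -1$ ($q = \frac{0}{6} + \frac{-2 + 4 \cdot 0}{2} = 0 \cdot \frac{1}{6} + \left(-2 + 0\right) \frac{1}{2} = 0 - 1 = -1$)
$g{\left(x,w \right)} = \frac{1}{3}$
$g^{3}{\left(5 \left(q - 1\right),-2 \right)} = \left(\frac{1}{3}\right)^{3} = \frac{1}{27}$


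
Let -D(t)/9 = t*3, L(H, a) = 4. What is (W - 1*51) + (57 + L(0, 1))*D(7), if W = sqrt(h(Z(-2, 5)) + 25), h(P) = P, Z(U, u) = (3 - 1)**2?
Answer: -11580 + sqrt(29) ≈ -11575.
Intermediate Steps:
Z(U, u) = 4 (Z(U, u) = 2**2 = 4)
W = sqrt(29) (W = sqrt(4 + 25) = sqrt(29) ≈ 5.3852)
D(t) = -27*t (D(t) = -9*t*3 = -27*t)
(W - 1*51) + (57 + L(0, 1))*D(7) = (sqrt(29) - 1*51) + (57 + 4)*(-27*7) = (sqrt(29) - 51) + 61*(-189) = (-51 + sqrt(29)) - 11529 = -11580 + sqrt(29)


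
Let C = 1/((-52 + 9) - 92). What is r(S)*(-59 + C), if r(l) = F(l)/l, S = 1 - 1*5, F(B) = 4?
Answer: 7966/135 ≈ 59.007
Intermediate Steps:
S = -4 (S = 1 - 5 = -4)
r(l) = 4/l
C = -1/135 (C = 1/(-43 - 92) = 1/(-135) = -1/135 ≈ -0.0074074)
r(S)*(-59 + C) = (4/(-4))*(-59 - 1/135) = (4*(-¼))*(-7966/135) = -1*(-7966/135) = 7966/135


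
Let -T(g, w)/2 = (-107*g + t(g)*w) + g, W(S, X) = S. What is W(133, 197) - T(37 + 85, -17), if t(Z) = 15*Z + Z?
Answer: -92099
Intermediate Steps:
t(Z) = 16*Z
T(g, w) = 212*g - 32*g*w (T(g, w) = -2*((-107*g + (16*g)*w) + g) = -2*((-107*g + 16*g*w) + g) = -2*(-106*g + 16*g*w) = 212*g - 32*g*w)
W(133, 197) - T(37 + 85, -17) = 133 - 4*(37 + 85)*(53 - 8*(-17)) = 133 - 4*122*(53 + 136) = 133 - 4*122*189 = 133 - 1*92232 = 133 - 92232 = -92099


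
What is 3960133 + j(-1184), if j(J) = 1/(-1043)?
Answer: 4130418718/1043 ≈ 3.9601e+6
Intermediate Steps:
j(J) = -1/1043
3960133 + j(-1184) = 3960133 - 1/1043 = 4130418718/1043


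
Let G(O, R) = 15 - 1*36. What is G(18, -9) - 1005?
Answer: -1026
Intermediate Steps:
G(O, R) = -21 (G(O, R) = 15 - 36 = -21)
G(18, -9) - 1005 = -21 - 1005 = -1026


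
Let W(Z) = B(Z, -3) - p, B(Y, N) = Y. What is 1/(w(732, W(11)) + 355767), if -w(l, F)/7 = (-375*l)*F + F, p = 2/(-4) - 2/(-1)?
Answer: 2/37219901 ≈ 5.3735e-8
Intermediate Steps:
p = 3/2 (p = 2*(-1/4) - 2*(-1) = -1/2 + 2 = 3/2 ≈ 1.5000)
W(Z) = -3/2 + Z (W(Z) = Z - 1*3/2 = Z - 3/2 = -3/2 + Z)
w(l, F) = -7*F + 2625*F*l (w(l, F) = -7*((-375*l)*F + F) = -7*(-375*F*l + F) = -7*(F - 375*F*l) = -7*F + 2625*F*l)
1/(w(732, W(11)) + 355767) = 1/(7*(-3/2 + 11)*(-1 + 375*732) + 355767) = 1/(7*(19/2)*(-1 + 274500) + 355767) = 1/(7*(19/2)*274499 + 355767) = 1/(36508367/2 + 355767) = 1/(37219901/2) = 2/37219901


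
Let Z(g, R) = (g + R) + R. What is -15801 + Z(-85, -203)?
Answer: -16292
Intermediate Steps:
Z(g, R) = g + 2*R (Z(g, R) = (R + g) + R = g + 2*R)
-15801 + Z(-85, -203) = -15801 + (-85 + 2*(-203)) = -15801 + (-85 - 406) = -15801 - 491 = -16292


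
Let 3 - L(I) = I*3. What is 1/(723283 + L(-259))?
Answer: 1/724063 ≈ 1.3811e-6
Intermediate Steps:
L(I) = 3 - 3*I (L(I) = 3 - I*3 = 3 - 3*I)
1/(723283 + L(-259)) = 1/(723283 + (3 - 3*(-259))) = 1/(723283 + (3 + 777)) = 1/(723283 + 780) = 1/724063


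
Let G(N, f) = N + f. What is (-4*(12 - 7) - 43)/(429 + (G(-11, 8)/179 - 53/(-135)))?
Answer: -1522395/10375867 ≈ -0.14672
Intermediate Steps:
(-4*(12 - 7) - 43)/(429 + (G(-11, 8)/179 - 53/(-135))) = (-4*(12 - 7) - 43)/(429 + ((-11 + 8)/179 - 53/(-135))) = (-4*5 - 43)/(429 + (-3*1/179 - 53*(-1/135))) = (-20 - 43)/(429 + (-3/179 + 53/135)) = -63/(429 + 9082/24165) = -63/10375867/24165 = -63*24165/10375867 = -1522395/10375867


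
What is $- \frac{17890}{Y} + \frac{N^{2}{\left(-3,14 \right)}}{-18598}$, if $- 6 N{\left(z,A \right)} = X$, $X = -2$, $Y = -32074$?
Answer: $\frac{1497215953}{2684305134} \approx 0.55777$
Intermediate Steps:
$N{\left(z,A \right)} = \frac{1}{3}$ ($N{\left(z,A \right)} = \left(- \frac{1}{6}\right) \left(-2\right) = \frac{1}{3}$)
$- \frac{17890}{Y} + \frac{N^{2}{\left(-3,14 \right)}}{-18598} = - \frac{17890}{-32074} + \frac{1}{9 \left(-18598\right)} = \left(-17890\right) \left(- \frac{1}{32074}\right) + \frac{1}{9} \left(- \frac{1}{18598}\right) = \frac{8945}{16037} - \frac{1}{167382} = \frac{1497215953}{2684305134}$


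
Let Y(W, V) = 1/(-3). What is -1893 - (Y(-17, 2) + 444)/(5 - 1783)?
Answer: -10095931/5334 ≈ -1892.8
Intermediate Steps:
Y(W, V) = -⅓
-1893 - (Y(-17, 2) + 444)/(5 - 1783) = -1893 - (-⅓ + 444)/(5 - 1783) = -1893 - 1331/(3*(-1778)) = -1893 - 1331*(-1)/(3*1778) = -1893 - 1*(-1331/5334) = -1893 + 1331/5334 = -10095931/5334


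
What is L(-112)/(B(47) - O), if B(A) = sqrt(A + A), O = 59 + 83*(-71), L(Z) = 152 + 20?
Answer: 501724/17017731 - 86*sqrt(94)/17017731 ≈ 0.029433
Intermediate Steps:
L(Z) = 172
O = -5834 (O = 59 - 5893 = -5834)
B(A) = sqrt(2)*sqrt(A) (B(A) = sqrt(2*A) = sqrt(2)*sqrt(A))
L(-112)/(B(47) - O) = 172/(sqrt(2)*sqrt(47) - 1*(-5834)) = 172/(sqrt(94) + 5834) = 172/(5834 + sqrt(94))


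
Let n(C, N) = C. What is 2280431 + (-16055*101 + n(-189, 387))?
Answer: 658687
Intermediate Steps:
2280431 + (-16055*101 + n(-189, 387)) = 2280431 + (-16055*101 - 189) = 2280431 + (-1621555 - 189) = 2280431 - 1621744 = 658687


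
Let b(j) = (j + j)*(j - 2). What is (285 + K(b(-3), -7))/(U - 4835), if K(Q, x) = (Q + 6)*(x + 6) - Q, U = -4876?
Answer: -73/3237 ≈ -0.022552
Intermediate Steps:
b(j) = 2*j*(-2 + j) (b(j) = (2*j)*(-2 + j) = 2*j*(-2 + j))
K(Q, x) = -Q + (6 + Q)*(6 + x) (K(Q, x) = (6 + Q)*(6 + x) - Q = -Q + (6 + Q)*(6 + x))
(285 + K(b(-3), -7))/(U - 4835) = (285 + (36 + 5*(2*(-3)*(-2 - 3)) + 6*(-7) + (2*(-3)*(-2 - 3))*(-7)))/(-4876 - 4835) = (285 + (36 + 5*(2*(-3)*(-5)) - 42 + (2*(-3)*(-5))*(-7)))/(-9711) = (285 + (36 + 5*30 - 42 + 30*(-7)))*(-1/9711) = (285 + (36 + 150 - 42 - 210))*(-1/9711) = (285 - 66)*(-1/9711) = 219*(-1/9711) = -73/3237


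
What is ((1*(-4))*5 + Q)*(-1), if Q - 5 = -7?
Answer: 22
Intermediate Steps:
Q = -2 (Q = 5 - 7 = -2)
((1*(-4))*5 + Q)*(-1) = ((1*(-4))*5 - 2)*(-1) = (-4*5 - 2)*(-1) = (-20 - 2)*(-1) = -22*(-1) = 22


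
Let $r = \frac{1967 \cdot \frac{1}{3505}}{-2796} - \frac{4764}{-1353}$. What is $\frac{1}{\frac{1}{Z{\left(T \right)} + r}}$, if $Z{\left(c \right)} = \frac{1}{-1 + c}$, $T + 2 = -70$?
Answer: $\frac{1131568330999}{322644741540} \approx 3.5072$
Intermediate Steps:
$r = \frac{15561481123}{4419790980}$ ($r = 1967 \cdot \frac{1}{3505} \left(- \frac{1}{2796}\right) - - \frac{1588}{451} = \frac{1967}{3505} \left(- \frac{1}{2796}\right) + \frac{1588}{451} = - \frac{1967}{9799980} + \frac{1588}{451} = \frac{15561481123}{4419790980} \approx 3.5209$)
$T = -72$ ($T = -2 - 70 = -72$)
$\frac{1}{\frac{1}{Z{\left(T \right)} + r}} = \frac{1}{\frac{1}{\frac{1}{-1 - 72} + \frac{15561481123}{4419790980}}} = \frac{1}{\frac{1}{\frac{1}{-73} + \frac{15561481123}{4419790980}}} = \frac{1}{\frac{1}{- \frac{1}{73} + \frac{15561481123}{4419790980}}} = \frac{1}{\frac{1}{\frac{1131568330999}{322644741540}}} = \frac{1}{\frac{322644741540}{1131568330999}} = \frac{1131568330999}{322644741540}$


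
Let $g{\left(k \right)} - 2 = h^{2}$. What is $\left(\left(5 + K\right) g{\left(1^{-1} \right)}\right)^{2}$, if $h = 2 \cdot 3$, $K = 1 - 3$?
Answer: $12996$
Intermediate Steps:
$K = -2$
$h = 6$
$g{\left(k \right)} = 38$ ($g{\left(k \right)} = 2 + 6^{2} = 2 + 36 = 38$)
$\left(\left(5 + K\right) g{\left(1^{-1} \right)}\right)^{2} = \left(\left(5 - 2\right) 38\right)^{2} = \left(3 \cdot 38\right)^{2} = 114^{2} = 12996$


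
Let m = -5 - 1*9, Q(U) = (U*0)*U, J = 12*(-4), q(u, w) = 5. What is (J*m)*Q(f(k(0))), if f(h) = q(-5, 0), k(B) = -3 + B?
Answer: 0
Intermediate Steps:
f(h) = 5
J = -48
Q(U) = 0 (Q(U) = 0*U = 0)
m = -14 (m = -5 - 9 = -14)
(J*m)*Q(f(k(0))) = -48*(-14)*0 = 672*0 = 0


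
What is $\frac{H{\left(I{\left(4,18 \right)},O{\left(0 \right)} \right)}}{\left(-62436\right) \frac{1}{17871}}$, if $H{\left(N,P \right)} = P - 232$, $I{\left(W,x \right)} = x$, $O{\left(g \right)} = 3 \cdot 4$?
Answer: $\frac{29785}{473} \approx 62.97$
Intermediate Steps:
$O{\left(g \right)} = 12$
$H{\left(N,P \right)} = -232 + P$
$\frac{H{\left(I{\left(4,18 \right)},O{\left(0 \right)} \right)}}{\left(-62436\right) \frac{1}{17871}} = \frac{-232 + 12}{\left(-62436\right) \frac{1}{17871}} = - \frac{220}{\left(-62436\right) \frac{1}{17871}} = - \frac{220}{- \frac{20812}{5957}} = \left(-220\right) \left(- \frac{5957}{20812}\right) = \frac{29785}{473}$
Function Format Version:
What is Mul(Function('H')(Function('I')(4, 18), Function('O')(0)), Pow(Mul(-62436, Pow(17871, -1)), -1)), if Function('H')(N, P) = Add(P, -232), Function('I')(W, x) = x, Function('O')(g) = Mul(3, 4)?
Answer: Rational(29785, 473) ≈ 62.970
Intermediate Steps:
Function('O')(g) = 12
Function('H')(N, P) = Add(-232, P)
Mul(Function('H')(Function('I')(4, 18), Function('O')(0)), Pow(Mul(-62436, Pow(17871, -1)), -1)) = Mul(Add(-232, 12), Pow(Mul(-62436, Pow(17871, -1)), -1)) = Mul(-220, Pow(Mul(-62436, Rational(1, 17871)), -1)) = Mul(-220, Pow(Rational(-20812, 5957), -1)) = Mul(-220, Rational(-5957, 20812)) = Rational(29785, 473)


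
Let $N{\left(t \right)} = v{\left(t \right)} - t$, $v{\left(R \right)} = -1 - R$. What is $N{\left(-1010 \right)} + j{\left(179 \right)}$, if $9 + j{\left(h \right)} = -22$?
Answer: $1988$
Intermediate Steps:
$N{\left(t \right)} = -1 - 2 t$ ($N{\left(t \right)} = \left(-1 - t\right) - t = -1 - 2 t$)
$j{\left(h \right)} = -31$ ($j{\left(h \right)} = -9 - 22 = -31$)
$N{\left(-1010 \right)} + j{\left(179 \right)} = \left(-1 - -2020\right) - 31 = \left(-1 + 2020\right) - 31 = 2019 - 31 = 1988$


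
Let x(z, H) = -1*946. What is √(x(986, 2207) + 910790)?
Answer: 2*√227461 ≈ 953.86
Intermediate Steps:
x(z, H) = -946
√(x(986, 2207) + 910790) = √(-946 + 910790) = √909844 = 2*√227461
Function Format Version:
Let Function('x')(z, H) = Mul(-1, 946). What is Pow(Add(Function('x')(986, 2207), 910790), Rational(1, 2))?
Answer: Mul(2, Pow(227461, Rational(1, 2))) ≈ 953.86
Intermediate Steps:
Function('x')(z, H) = -946
Pow(Add(Function('x')(986, 2207), 910790), Rational(1, 2)) = Pow(Add(-946, 910790), Rational(1, 2)) = Pow(909844, Rational(1, 2)) = Mul(2, Pow(227461, Rational(1, 2)))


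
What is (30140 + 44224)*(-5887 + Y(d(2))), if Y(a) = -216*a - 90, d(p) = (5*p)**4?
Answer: -161070713628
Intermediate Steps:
d(p) = 625*p**4
Y(a) = -90 - 216*a
(30140 + 44224)*(-5887 + Y(d(2))) = (30140 + 44224)*(-5887 + (-90 - 135000*2**4)) = 74364*(-5887 + (-90 - 135000*16)) = 74364*(-5887 + (-90 - 216*10000)) = 74364*(-5887 + (-90 - 2160000)) = 74364*(-5887 - 2160090) = 74364*(-2165977) = -161070713628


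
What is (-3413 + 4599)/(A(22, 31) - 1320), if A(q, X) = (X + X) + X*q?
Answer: -593/288 ≈ -2.0590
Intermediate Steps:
A(q, X) = 2*X + X*q
(-3413 + 4599)/(A(22, 31) - 1320) = (-3413 + 4599)/(31*(2 + 22) - 1320) = 1186/(31*24 - 1320) = 1186/(744 - 1320) = 1186/(-576) = 1186*(-1/576) = -593/288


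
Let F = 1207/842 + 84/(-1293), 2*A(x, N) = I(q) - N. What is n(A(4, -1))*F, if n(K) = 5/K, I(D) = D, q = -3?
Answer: -2483205/362902 ≈ -6.8426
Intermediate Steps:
A(x, N) = -3/2 - N/2 (A(x, N) = (-3 - N)/2 = -3/2 - N/2)
F = 496641/362902 (F = 1207*(1/842) + 84*(-1/1293) = 1207/842 - 28/431 = 496641/362902 ≈ 1.3685)
n(A(4, -1))*F = (5/(-3/2 - ½*(-1)))*(496641/362902) = (5/(-3/2 + ½))*(496641/362902) = (5/(-1))*(496641/362902) = (5*(-1))*(496641/362902) = -5*496641/362902 = -2483205/362902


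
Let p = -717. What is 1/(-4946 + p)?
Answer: -1/5663 ≈ -0.00017658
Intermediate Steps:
1/(-4946 + p) = 1/(-4946 - 717) = 1/(-5663) = -1/5663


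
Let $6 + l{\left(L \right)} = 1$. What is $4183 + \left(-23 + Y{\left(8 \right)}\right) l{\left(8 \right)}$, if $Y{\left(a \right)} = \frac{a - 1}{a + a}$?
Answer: $\frac{68733}{16} \approx 4295.8$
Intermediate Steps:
$l{\left(L \right)} = -5$ ($l{\left(L \right)} = -6 + 1 = -5$)
$Y{\left(a \right)} = \frac{-1 + a}{2 a}$
$4183 + \left(-23 + Y{\left(8 \right)}\right) l{\left(8 \right)} = 4183 + \left(-23 + \frac{-1 + 8}{2 \cdot 8}\right) \left(-5\right) = 4183 + \left(-23 + \frac{1}{2} \cdot \frac{1}{8} \cdot 7\right) \left(-5\right) = 4183 + \left(-23 + \frac{7}{16}\right) \left(-5\right) = 4183 - - \frac{1805}{16} = 4183 + \frac{1805}{16} = \frac{68733}{16}$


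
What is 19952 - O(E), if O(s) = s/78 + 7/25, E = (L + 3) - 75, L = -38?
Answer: 19454302/975 ≈ 19953.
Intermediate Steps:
E = -110 (E = (-38 + 3) - 75 = -35 - 75 = -110)
O(s) = 7/25 + s/78 (O(s) = s*(1/78) + 7*(1/25) = s/78 + 7/25 = 7/25 + s/78)
19952 - O(E) = 19952 - (7/25 + (1/78)*(-110)) = 19952 - (7/25 - 55/39) = 19952 - 1*(-1102/975) = 19952 + 1102/975 = 19454302/975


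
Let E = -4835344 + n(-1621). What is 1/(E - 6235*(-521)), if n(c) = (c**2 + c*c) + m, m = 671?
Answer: 1/3669044 ≈ 2.7255e-7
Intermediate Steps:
n(c) = 671 + 2*c**2 (n(c) = (c**2 + c*c) + 671 = (c**2 + c**2) + 671 = 2*c**2 + 671 = 671 + 2*c**2)
E = 420609 (E = -4835344 + (671 + 2*(-1621)**2) = -4835344 + (671 + 2*2627641) = -4835344 + (671 + 5255282) = -4835344 + 5255953 = 420609)
1/(E - 6235*(-521)) = 1/(420609 - 6235*(-521)) = 1/(420609 + 3248435) = 1/3669044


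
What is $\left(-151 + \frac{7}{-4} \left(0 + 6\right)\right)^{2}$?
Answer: $\frac{104329}{4} \approx 26082.0$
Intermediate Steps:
$\left(-151 + \frac{7}{-4} \left(0 + 6\right)\right)^{2} = \left(-151 + 7 \left(- \frac{1}{4}\right) 6\right)^{2} = \left(-151 - \frac{21}{2}\right)^{2} = \left(- \frac{323}{2}\right)^{2} = \frac{104329}{4}$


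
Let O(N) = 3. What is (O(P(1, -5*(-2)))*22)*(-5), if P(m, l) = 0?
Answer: -330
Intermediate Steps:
(O(P(1, -5*(-2)))*22)*(-5) = (3*22)*(-5) = 66*(-5) = -330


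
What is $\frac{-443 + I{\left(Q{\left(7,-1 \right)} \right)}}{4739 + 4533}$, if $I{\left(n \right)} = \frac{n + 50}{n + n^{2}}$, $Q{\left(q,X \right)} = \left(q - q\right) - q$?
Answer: $- \frac{977}{20496} \approx -0.047668$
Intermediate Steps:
$Q{\left(q,X \right)} = - q$ ($Q{\left(q,X \right)} = 0 - q = - q$)
$I{\left(n \right)} = \frac{50 + n}{n + n^{2}}$
$\frac{-443 + I{\left(Q{\left(7,-1 \right)} \right)}}{4739 + 4533} = \frac{-443 + \frac{50 - 7}{\left(-1\right) 7 \left(1 - 7\right)}}{4739 + 4533} = \frac{-443 + \frac{50 - 7}{\left(-7\right) \left(1 - 7\right)}}{9272} = \left(-443 - \frac{1}{7} \frac{1}{-6} \cdot 43\right) \frac{1}{9272} = \left(-443 - \left(- \frac{1}{42}\right) 43\right) \frac{1}{9272} = \left(-443 + \frac{43}{42}\right) \frac{1}{9272} = \left(- \frac{18563}{42}\right) \frac{1}{9272} = - \frac{977}{20496}$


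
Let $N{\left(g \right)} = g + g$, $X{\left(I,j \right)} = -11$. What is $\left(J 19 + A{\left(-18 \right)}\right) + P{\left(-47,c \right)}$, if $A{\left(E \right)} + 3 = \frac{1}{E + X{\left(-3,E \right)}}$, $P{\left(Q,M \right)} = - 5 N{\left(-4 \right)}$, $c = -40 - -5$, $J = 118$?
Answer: $\frac{66090}{29} \approx 2279.0$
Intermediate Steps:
$N{\left(g \right)} = 2 g$
$c = -35$ ($c = -40 + 5 = -35$)
$P{\left(Q,M \right)} = 40$ ($P{\left(Q,M \right)} = - 5 \cdot 2 \left(-4\right) = \left(-5\right) \left(-8\right) = 40$)
$A{\left(E \right)} = -3 + \frac{1}{-11 + E}$ ($A{\left(E \right)} = -3 + \frac{1}{E - 11} = -3 + \frac{1}{-11 + E}$)
$\left(J 19 + A{\left(-18 \right)}\right) + P{\left(-47,c \right)} = \left(118 \cdot 19 + \frac{34 - -54}{-11 - 18}\right) + 40 = \left(2242 + \frac{34 + 54}{-29}\right) + 40 = \left(2242 - \frac{88}{29}\right) + 40 = \frac{64930}{29} + 40 = \frac{66090}{29}$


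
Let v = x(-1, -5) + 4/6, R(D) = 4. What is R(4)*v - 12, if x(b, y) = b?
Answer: -40/3 ≈ -13.333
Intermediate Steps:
v = -⅓ (v = -1 + 4/6 = -1 + (⅙)*4 = -1 + ⅔ = -⅓ ≈ -0.33333)
R(4)*v - 12 = 4*(-⅓) - 12 = -4/3 - 12 = -40/3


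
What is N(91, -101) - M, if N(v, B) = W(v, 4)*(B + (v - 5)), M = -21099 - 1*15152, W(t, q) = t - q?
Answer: 34946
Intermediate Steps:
M = -36251 (M = -21099 - 15152 = -36251)
N(v, B) = (-4 + v)*(-5 + B + v) (N(v, B) = (v - 1*4)*(B + (v - 5)) = (v - 4)*(B + (-5 + v)) = (-4 + v)*(-5 + B + v))
N(91, -101) - M = (-4 + 91)*(-5 - 101 + 91) - 1*(-36251) = 87*(-15) + 36251 = -1305 + 36251 = 34946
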